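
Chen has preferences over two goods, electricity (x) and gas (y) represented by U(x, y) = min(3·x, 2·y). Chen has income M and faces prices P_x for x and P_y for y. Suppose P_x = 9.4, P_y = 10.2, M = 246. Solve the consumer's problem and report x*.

Leontief preferences: the optimum is at the kink where x/2 = y/3, i.e. y = (3/2)·x.
Budget: P_x·x + P_y·(3/2)·x = M, so (2·P_x + 3·P_y)·x = 2·M.
Demand: x*(P_x,P_y,M) = 2·M/(2·P_x + 3·P_y), y* = 3·M/(2·P_x + 3·P_y).
Here 2·9.4 + 3·10.2 = 49.4, giving x* = 9.9595.

x* = 9.9595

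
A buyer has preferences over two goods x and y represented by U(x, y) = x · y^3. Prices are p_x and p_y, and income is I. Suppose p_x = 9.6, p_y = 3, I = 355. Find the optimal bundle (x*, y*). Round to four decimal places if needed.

x* = 9.2448, y* = 88.75

The MRS is (1/3)·y/x. Set MRS = p_x/p_y.
Rearranging, p_y·y = 3·p_x·x. Substituting into the budget gives p_x·x·(1 + 3) = I.
Demand: x*(p_x,p_y,I) = 0.25·I/p_x and y* = 0.75·I/p_y.
At p_x=9.6, p_y=3, I=355: x* = 0.25·355/9.6 = 9.2448, y* = 88.75.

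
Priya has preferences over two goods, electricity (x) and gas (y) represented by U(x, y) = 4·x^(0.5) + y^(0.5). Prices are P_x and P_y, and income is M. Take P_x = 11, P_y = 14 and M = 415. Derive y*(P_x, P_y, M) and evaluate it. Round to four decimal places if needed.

y* = 1.3875

From the CES first-order condition, 4·(y/x)^(0.5) = P_x/P_y.
Solve for the ratio: y/x = [(1/4)·P_x/P_y]^(2).
Substitute y = (y/x)·x into the budget: x* = M/(P_x + P_y·(y/x)).
Numerically y/x = 0.038584, so x* = 415/(11 + 14·0.038584) = 35.9613 and y* = 0.038584·35.9613 = 1.3875.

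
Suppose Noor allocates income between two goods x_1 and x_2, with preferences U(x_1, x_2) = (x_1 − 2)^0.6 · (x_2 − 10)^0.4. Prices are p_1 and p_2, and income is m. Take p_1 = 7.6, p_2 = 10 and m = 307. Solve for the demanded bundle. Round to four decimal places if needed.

MRS = (3/2)·(x_2−10)/(x_1−2). Tangency with p_1/p_2 gives x_2−10 = (2/3)·(p_1/p_2)·(x_1−2).
Substituting into the budget: x_1* = 2 + 0.6·(m − 2·p_1 − 10·p_2)/p_1, and x_2* = 10 + 0.4·(…)/p_2.
Discretionary income = 307 − 2·7.6 − 10·10 = 191.8; x_1* = 2 + 0.6·191.8/7.6 = 17.1421; x_2* = 10 + 0.4·191.8/10 = 17.672.

x_1* = 17.1421, x_2* = 17.672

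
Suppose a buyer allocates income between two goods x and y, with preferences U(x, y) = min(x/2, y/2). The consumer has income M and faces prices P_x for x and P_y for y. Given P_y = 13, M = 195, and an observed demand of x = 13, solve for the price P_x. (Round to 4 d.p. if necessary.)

Leontief preferences: the optimum is at the kink where x/2 = y/2, i.e. y = x.
Budget: P_x·x + P_y·x = M, so (2·P_x + 2·P_y)·x = 2·M.
Demand: x*(P_x,P_y,M) = 2·M/(2·P_x + 2·P_y), y* = 2·M/(2·P_x + 2·P_y).
Set x* = 13 in the demand function and solve for P_x: P_x = 2.

P_x = 2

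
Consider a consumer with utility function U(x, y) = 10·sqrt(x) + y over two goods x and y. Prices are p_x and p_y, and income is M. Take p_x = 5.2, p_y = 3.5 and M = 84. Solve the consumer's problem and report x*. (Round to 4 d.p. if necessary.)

x* = 11.3258

MU_x = 5/√x, MU_y = 1. Tangency: 5/√x = p_x/p_y.
Thus x* = (5·p_y/p_x)² — independent of M — with the rest of income spent on y.
Plugging in: x* = (5·3.5/5.2)² = 11.3258.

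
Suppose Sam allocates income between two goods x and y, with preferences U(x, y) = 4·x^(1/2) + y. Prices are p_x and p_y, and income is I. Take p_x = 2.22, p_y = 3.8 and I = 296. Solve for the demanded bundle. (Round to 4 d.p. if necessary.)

x* = 11.7198, y* = 71.0479

MU_x = 2/√x, MU_y = 1. Tangency: 2/√x = p_x/p_y.
Solve: √x = 2·p_y/p_x, so x*(p_x,p_y) = (2·p_y/p_x)², and y* = (I − p_x·x*)/p_y.
Plugging in: x* = (2·3.8/2.22)² = 11.7198, y* = 71.0479.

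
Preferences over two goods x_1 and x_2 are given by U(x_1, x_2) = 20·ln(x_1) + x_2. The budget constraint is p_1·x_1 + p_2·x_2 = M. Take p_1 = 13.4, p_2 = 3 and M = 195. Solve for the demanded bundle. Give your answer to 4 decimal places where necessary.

MU_x_1 = 20/x_1, MU_x_2 = 1. Tangency: 20/x_1 = p_1/p_2.
So x_1*(p_1,p_2) = 20·p_2/p_1, independent of income; and x_2* = (M − 20·p_2)/p_2.
At the given prices: x_1* = 20·3/13.4 = 4.4776, and x_2* = 45.

x_1* = 4.4776, x_2* = 45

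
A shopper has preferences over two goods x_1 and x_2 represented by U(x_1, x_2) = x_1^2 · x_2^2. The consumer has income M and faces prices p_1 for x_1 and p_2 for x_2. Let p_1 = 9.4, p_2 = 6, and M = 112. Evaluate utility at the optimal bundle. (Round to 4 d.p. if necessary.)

V = 3091.6755

Tangency: MRS = x_2/x_1 = p_1/p_2.
So 2·p_2·x_2 = 2·p_1·x_1; combined with the budget, a share 0.5 of income goes to x_1.
Demand: x_1*(p_1,p_2,M) = 0.5·M/p_1 and x_2* = 0.5·M/p_2.
At p_1=9.4, p_2=6, M=112: x_1* = 0.5·112/9.4 = 5.9574, x_2* = 9.3333.
Utility at the optimum: U(5.9574, 9.3333) = 3091.6755.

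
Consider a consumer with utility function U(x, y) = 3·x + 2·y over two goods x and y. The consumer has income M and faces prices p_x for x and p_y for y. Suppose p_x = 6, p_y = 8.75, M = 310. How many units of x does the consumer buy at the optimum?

Perfect substitutes: compare marginal utility per dollar. 3/p_x vs 2/p_y → 0.5 vs 0.2286.
x gives more utility per dollar, so spend all income on x: x* = M/p_x, y* = 0.
Numerically: x* = 51.6667, y* = 0.

x* = 51.6667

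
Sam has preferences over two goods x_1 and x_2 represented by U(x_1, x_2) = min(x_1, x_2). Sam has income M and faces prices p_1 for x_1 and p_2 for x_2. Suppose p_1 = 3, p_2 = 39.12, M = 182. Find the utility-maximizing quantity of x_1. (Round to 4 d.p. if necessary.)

x_1* = 4.321

With perfect complements, no substitution: consume in ratio x_1:x_2 = 1:1.
Budget: p_1·x_1 + p_2·x_1 = M, so (p_1 + p_2)·x_1 = M.
Demand: x_1*(p_1,p_2,M) = M/(p_1 + p_2), x_2* = M/(p_1 + p_2).
Here 3 + 39.12 = 42.12, giving x_1* = 4.321.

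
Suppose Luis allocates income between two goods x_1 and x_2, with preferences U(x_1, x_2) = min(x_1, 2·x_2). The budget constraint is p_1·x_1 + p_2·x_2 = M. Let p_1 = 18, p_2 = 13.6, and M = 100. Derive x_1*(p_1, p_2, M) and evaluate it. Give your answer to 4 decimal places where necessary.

With perfect complements, no substitution: consume in ratio x_1:x_2 = 2:1.
Budget: p_1·x_1 + p_2·(1/2)·x_1 = M, so (2·p_1 + p_2)·x_1 = 2·M.
Demand: x_1*(p_1,p_2,M) = 2·M/(2·p_1 + p_2), x_2* = M/(2·p_1 + p_2).
Here 2·18 + 13.6 = 49.6, giving x_1* = 4.0323.

x_1* = 4.0323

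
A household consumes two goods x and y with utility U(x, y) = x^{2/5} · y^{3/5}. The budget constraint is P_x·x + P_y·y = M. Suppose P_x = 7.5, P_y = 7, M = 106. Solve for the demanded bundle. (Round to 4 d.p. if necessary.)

The MRS is (2/3)·y/x. Set MRS = P_x/P_y.
Rearranging, P_y·y = (3/2)·P_x·x. Substituting into the budget gives P_x·x·(1 + (3/2)) = M.
Demand: x*(P_x,P_y,M) = 0.4·M/P_x and y* = 0.6·M/P_y.
At P_x=7.5, P_y=7, M=106: x* = 0.4·106/7.5 = 5.6533, y* = 9.0857.

x* = 5.6533, y* = 9.0857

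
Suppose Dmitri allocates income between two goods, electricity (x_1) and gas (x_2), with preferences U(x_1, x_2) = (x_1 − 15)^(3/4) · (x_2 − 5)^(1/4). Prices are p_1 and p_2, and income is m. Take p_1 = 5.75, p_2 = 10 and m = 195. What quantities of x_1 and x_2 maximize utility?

x_1* = 22.663, x_2* = 6.4688

After buying the subsistence bundle (15, 5), a share 0.75 of the remaining income goes to x_1: x_1* = 15 + 0.75·(m − 15p_1 − 5p_2)/p_1.
Discretionary income = 195 − 15·5.75 − 5·10 = 58.75; x_1* = 15 + 0.75·58.75/5.75 = 22.663; x_2* = 5 + 0.25·58.75/10 = 6.4688.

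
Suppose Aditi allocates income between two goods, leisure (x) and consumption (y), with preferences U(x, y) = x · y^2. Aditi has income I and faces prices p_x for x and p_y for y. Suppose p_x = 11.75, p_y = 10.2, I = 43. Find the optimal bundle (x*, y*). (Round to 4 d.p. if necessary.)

x* = 1.2199, y* = 2.8105

The MRS is (1/2)·y/x. Set MRS = p_x/p_y.
So p_y·y = 2·p_x·x; combined with the budget, a share 1/3 of income goes to x.
Demand: x*(p_x,p_y,I) = 1/3·I/p_x and y* = 2/3·I/p_y.
At p_x=11.75, p_y=10.2, I=43: x* = 1/3·43/11.75 = 1.2199, y* = 2.8105.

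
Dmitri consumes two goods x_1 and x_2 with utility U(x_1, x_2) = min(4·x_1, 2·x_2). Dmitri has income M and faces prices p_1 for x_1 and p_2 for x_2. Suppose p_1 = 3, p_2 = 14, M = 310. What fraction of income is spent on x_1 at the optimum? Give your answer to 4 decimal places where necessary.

share on x_1 = 0.0968

Demand: x_1*(p_1,p_2,M) = 2·M/(2·p_1 + 4·p_2), x_2* = 4·M/(2·p_1 + 4·p_2).
Here 2·3 + 4·14 = 62, giving x_1* = 10 and x_2* = 20.
Expenditure on x_1: 3·10 = 30; share = 0.0968.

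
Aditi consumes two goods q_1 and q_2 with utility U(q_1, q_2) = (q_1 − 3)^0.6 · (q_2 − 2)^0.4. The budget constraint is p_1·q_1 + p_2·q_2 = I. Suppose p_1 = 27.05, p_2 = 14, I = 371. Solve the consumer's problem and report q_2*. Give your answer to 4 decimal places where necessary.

Let q_1' = q_1−3, q_2' = q_2−2. MRS = (3/2)·q_2'/q_1' = p_1/p_2.
Substituting into the budget: q_1* = 3 + 0.6·(I − 3·p_1 − 2·p_2)/p_1, and q_2* = 2 + 0.4·(…)/p_2.
Discretionary income = 371 − 3·27.05 − 2·14 = 261.85; q_2* = 2 + 0.4·261.85/14 = 9.4814.

q_2* = 9.4814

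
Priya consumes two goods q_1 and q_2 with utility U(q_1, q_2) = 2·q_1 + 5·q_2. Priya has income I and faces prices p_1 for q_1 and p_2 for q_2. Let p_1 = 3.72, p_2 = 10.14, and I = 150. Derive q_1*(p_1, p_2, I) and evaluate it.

Perfect substitutes: compare marginal utility per dollar. 2/p_1 vs 5/p_2 → 0.5376 vs 0.4931.
q_1 gives more utility per dollar, so spend all income on q_1: q_1* = I/p_1, q_2* = 0.
Numerically: q_1* = 40.3226, q_2* = 0.

q_1* = 40.3226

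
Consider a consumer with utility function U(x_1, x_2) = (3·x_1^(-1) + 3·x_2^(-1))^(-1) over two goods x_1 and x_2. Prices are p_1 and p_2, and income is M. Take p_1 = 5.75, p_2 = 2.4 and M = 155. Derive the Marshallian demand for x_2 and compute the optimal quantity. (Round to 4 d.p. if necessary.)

x_2* = 25.3482

From the CES first-order condition, (x_2/x_1)^(2) = p_1/p_2.
Hence x_2/x_1 = (p_1/p_2)^(1/(2)), i.e. raised to the 0.5 power.
With the ratio pinned down, the budget gives x_1* = M/(p_1 + p_2·(x_2/x_1)) and x_2* = (x_2/x_1)·x_1*.
Numerically x_2/x_1 = 1.547848, so x_1* = 155/(5.75 + 2.4·1.547848) = 16.3764 and x_2* = 1.547848·16.3764 = 25.3482.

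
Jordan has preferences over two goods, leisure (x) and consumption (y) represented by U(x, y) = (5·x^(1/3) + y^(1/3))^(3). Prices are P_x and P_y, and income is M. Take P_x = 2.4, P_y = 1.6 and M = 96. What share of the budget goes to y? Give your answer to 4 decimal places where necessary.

share on y = 0.0987

With the ratio pinned down, the budget gives x* = M/(P_x + P_y·(y/x)) and y* = (y/x)·x*.
Numerically y/x = 0.164317, so x* = 96/(2.4 + 1.6·0.164317) = 36.0508 and y* = 0.164317·36.0508 = 5.9238.
Expenditure on y: 1.6·5.9238 = 9.478; share = 0.0987.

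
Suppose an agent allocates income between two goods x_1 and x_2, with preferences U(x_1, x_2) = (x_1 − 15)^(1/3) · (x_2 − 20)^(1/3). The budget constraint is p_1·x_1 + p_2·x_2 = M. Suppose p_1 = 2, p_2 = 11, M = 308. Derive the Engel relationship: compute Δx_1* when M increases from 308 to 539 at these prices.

MRS = (x_2−20)/(x_1−15). Tangency with p_1/p_2 gives x_2−20 = (p_1/p_2)·(x_1−15).
After buying the subsistence bundle (15, 20), a share 0.5 of the remaining income goes to x_1: x_1* = 15 + 0.5·(M − 15p_1 − 20p_2)/p_1.
Discretionary income = 308 − 15·2 − 20·11 = 58; x_1* = 15 + 0.5·58/2 = 29.5.
At M' = 539: x_1* = 87.25. Change: 87.25 − 29.5 = 57.75.

Δx_1* = 57.75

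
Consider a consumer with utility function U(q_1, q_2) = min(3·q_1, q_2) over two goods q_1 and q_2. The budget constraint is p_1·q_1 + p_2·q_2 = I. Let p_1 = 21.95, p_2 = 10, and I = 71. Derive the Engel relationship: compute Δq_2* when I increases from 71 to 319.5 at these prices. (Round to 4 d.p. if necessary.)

Leontief preferences: the optimum is at the kink where q_1/1 = q_2/3, i.e. q_2 = 3·q_1.
Budget: p_1·q_1 + p_2·3·q_1 = I, so (p_1 + 3·p_2)·q_1 = I.
Demand: q_1*(p_1,p_2,I) = I/(p_1 + 3·p_2), q_2* = 3·I/(p_1 + 3·p_2).
Here 21.95 + 3·10 = 51.95, giving q_2* = 4.1001.
At I' = 319.5: q_2* = 18.4504. Change: 18.4504 − 4.1001 = 14.3503.

Δq_2* = 14.3503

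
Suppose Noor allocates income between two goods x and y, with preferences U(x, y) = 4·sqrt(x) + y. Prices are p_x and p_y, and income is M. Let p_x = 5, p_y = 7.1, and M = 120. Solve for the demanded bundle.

x* = 8.0656, y* = 11.2214

Set MRS = p_x/p_y: 2·x^(−1/2) = p_x/p_y.
Solve: √x = 2·p_y/p_x, so x*(p_x,p_y) = (2·p_y/p_x)², and y* = (M − p_x·x*)/p_y.
Plugging in: x* = (2·7.1/5)² = 8.0656, y* = 11.2214.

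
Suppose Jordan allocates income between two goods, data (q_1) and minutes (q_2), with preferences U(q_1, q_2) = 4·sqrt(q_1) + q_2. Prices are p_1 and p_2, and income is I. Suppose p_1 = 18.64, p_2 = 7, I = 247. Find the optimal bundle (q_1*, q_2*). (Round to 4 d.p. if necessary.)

q_1* = 0.5641, q_2* = 33.7836

Set MRS = p_1/p_2: 2·q_1^(−1/2) = p_1/p_2.
Thus q_1* = (2·p_2/p_1)² — independent of I — with the rest of income spent on q_2.
Plugging in: q_1* = (2·7/18.64)² = 0.5641, q_2* = 33.7836.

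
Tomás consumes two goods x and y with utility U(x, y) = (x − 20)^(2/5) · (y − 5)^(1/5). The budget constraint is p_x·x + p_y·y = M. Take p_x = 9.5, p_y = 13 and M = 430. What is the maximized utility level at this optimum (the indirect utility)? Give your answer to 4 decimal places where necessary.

V = 3.682

This is Cobb-Douglas in (x−20, y−5): tangency gives 0.4·p_y·(y−5) = 0.2·p_x·(x−20).
Substituting into the budget: x* = 20 + 2/3·(M − 20·p_x − 5·p_y)/p_x, and y* = 5 + 1/3·(…)/p_y.
Discretionary income = 430 − 20·9.5 − 5·13 = 175; x* = 20 + 2/3·175/9.5 = 32.2807; y* = 5 + 1/3·175/13 = 9.4872.
Utility at the optimum: U(32.2807, 9.4872) = 3.682.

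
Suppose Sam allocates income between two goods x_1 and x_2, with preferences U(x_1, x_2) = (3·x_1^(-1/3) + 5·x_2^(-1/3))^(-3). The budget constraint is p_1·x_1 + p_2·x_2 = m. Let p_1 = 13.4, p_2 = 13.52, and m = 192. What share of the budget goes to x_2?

From the CES first-order condition, (3/5)·(x_2/x_1)^(4/3) = p_1/p_2.
Hence x_2/x_1 = ((5/3)·p_1/p_2)^(1/(4/3)), i.e. raised to the 0.75 power.
With the ratio pinned down, the budget gives x_1* = m/(p_1 + p_2·(x_2/x_1)) and x_2* = (x_2/x_1)·x_1*.
Numerically x_2/x_1 = 1.457077, so x_1* = 192/(13.4 + 13.52·1.457077) = 5.8007 and x_2* = 1.457077·5.8007 = 8.452.
Expenditure on x_2: 13.52·8.452 = 114.2712; share = 0.5952.

share on x_2 = 0.5952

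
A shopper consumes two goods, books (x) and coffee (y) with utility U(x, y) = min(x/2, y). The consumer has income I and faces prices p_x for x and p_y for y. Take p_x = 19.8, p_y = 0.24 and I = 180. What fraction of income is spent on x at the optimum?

With perfect complements, no substitution: consume in ratio x:y = 2:1.
Budget: p_x·x + p_y·(1/2)·x = I, so (2·p_x + p_y)·x = 2·I.
Demand: x*(p_x,p_y,I) = 2·I/(2·p_x + p_y), y* = I/(2·p_x + p_y).
Here 2·19.8 + 0.24 = 39.84, giving x* = 9.0361 and y* = 4.5181.
Expenditure on x: 19.8·9.0361 = 178.9157; share = 0.994.

share on x = 0.994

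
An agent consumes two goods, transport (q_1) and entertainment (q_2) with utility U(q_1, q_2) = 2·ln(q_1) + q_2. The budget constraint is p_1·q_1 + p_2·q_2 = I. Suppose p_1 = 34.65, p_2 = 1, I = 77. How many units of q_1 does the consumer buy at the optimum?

q_1* = 0.0577

So q_1*(p_1,p_2) = 2·p_2/p_1, independent of income; and q_2* = (I − 2·p_2)/p_2.
At the given prices: q_1* = 2·1/34.65 = 0.0577.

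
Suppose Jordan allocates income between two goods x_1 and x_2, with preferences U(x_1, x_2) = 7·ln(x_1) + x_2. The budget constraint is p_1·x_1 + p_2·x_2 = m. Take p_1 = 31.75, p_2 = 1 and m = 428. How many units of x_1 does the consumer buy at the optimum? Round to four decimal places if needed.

x_1* = 0.2205

Set MRS = p_1/p_2: (7/x_1)/1 = p_1/p_2.
So x_1*(p_1,p_2) = 7·p_2/p_1, independent of income; and x_2* = (m − 7·p_2)/p_2.
At the given prices: x_1* = 7·1/31.75 = 0.2205.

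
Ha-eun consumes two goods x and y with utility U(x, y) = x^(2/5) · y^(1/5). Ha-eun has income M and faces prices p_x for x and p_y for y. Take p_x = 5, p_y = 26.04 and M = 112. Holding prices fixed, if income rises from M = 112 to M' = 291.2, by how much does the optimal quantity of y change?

Δy* = 2.2939

MU_x/MU_y = (0.4·y)/(0.2·x); tangency sets this equal to p_x/p_y.
Rearranging, p_y·y = (1/2)·p_x·x. Substituting into the budget gives p_x·x·(1 + (1/2)) = M.
Demand: x*(p_x,p_y,M) = 2/3·M/p_x and y* = 1/3·M/p_y.
At p_x=5, p_y=26.04, M=112: y* = 1/3·112/26.04 = 1.4337.
At M' = 291.2: y* = 3.7276. Change: 3.7276 − 1.4337 = 2.2939.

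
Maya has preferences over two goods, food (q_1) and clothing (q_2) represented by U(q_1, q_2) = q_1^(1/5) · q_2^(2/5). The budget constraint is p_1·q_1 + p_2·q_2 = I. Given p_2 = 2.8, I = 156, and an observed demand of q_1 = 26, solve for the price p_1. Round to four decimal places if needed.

Tangency: MRS = (1/2)·q_2/q_1 = p_1/p_2.
So 0.2·p_2·q_2 = 0.4·p_1·q_1; combined with the budget, a share 1/3 of income goes to q_1.
Demand: q_1*(p_1,p_2,I) = 1/3·I/p_1 and q_2* = 2/3·I/p_2.
Set q_1* = 26 in the demand function and solve for p_1: p_1 = 2.

p_1 = 2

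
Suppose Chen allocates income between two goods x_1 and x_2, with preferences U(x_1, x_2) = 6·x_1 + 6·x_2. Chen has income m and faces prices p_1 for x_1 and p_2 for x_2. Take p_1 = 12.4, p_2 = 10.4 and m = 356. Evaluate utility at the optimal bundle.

Linear utility — the consumer picks whichever good has higher MU/price: 6/12.4 = 0.4839 vs 6/10.4 = 0.5769.
x_2 gives more utility per dollar, so spend all income on x_2: x_2* = m/p_2, x_1* = 0.
Numerically: x_1* = 0, x_2* = 34.2308.
Utility at the optimum: U(0, 34.2308) = 205.3846.

V = 205.3846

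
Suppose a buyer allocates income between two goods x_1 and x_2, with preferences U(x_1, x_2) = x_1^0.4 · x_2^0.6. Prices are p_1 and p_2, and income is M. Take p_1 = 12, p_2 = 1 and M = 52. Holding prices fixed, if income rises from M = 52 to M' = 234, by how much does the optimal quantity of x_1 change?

Δx_1* = 6.0667

The MRS is (2/3)·x_2/x_1. Set MRS = p_1/p_2.
So 0.4·p_2·x_2 = 0.6·p_1·x_1; combined with the budget, a share 0.4 of income goes to x_1.
Demand: x_1*(p_1,p_2,M) = 0.4·M/p_1 and x_2* = 0.6·M/p_2.
At p_1=12, p_2=1, M=52: x_1* = 0.4·52/12 = 1.7333.
At M' = 234: x_1* = 7.8. Change: 7.8 − 1.7333 = 6.0667.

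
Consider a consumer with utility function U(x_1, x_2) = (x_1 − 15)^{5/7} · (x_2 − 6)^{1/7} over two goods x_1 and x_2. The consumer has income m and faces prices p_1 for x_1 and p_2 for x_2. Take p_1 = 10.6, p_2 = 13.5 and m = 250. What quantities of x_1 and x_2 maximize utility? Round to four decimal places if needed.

Substituting into the budget: x_1* = 15 + 5/6·(m − 15·p_1 − 6·p_2)/p_1, and x_2* = 6 + 1/6·(…)/p_2.
Discretionary income = 250 − 15·10.6 − 6·13.5 = 10; x_1* = 15 + 5/6·10/10.6 = 15.7862; x_2* = 6 + 1/6·10/13.5 = 6.1235.

x_1* = 15.7862, x_2* = 6.1235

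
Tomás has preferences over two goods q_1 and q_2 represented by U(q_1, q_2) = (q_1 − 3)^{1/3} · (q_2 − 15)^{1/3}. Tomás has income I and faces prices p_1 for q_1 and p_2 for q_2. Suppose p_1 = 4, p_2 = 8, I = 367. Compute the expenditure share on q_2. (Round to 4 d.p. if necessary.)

Let q_1' = q_1−3, q_2' = q_2−15. MRS = q_2'/q_1' = p_1/p_2.
After buying the subsistence bundle (3, 15), a share 0.5 of the remaining income goes to q_1: q_1* = 3 + 0.5·(I − 3p_1 − 15p_2)/p_1.
Discretionary income = 367 − 3·4 − 15·8 = 235; q_1* = 3 + 0.5·235/4 = 32.375; q_2* = 15 + 0.5·235/8 = 29.6875.
Expenditure on q_2: 8·29.6875 = 237.5; share = 0.6471.

share on q_2 = 0.6471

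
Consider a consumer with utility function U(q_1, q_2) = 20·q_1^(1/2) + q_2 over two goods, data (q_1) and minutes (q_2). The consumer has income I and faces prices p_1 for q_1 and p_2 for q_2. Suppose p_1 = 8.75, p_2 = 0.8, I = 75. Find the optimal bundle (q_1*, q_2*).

MU_q_1 = 10/√q_1, MU_q_2 = 1. Tangency: 10/√q_1 = p_1/p_2.
Solve: √q_1 = 10·p_2/p_1, so q_1*(p_1,p_2) = (10·p_2/p_1)², and q_2* = (I − p_1·q_1*)/p_2.
Plugging in: q_1* = (10·0.8/8.75)² = 0.8359, q_2* = 84.6071.

q_1* = 0.8359, q_2* = 84.6071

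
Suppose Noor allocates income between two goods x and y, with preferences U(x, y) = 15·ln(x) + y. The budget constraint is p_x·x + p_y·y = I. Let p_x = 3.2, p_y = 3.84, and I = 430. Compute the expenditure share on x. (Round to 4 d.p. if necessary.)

Set MRS = p_x/p_y: (15/x)/1 = p_x/p_y.
So x*(p_x,p_y) = 15·p_y/p_x, independent of income; and y* = (I − 15·p_y)/p_y.
At the given prices: x* = 15·3.84/3.2 = 18, and y* = 96.9792.
Expenditure on x: 3.2·18 = 57.6; share = 0.134.

share on x = 0.134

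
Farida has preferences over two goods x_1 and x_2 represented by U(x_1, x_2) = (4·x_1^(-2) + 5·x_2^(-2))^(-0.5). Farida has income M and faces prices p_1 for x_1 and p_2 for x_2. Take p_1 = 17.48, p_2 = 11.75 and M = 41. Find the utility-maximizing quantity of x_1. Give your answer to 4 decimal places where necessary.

x_1* = 1.2841

Numerically x_2/x_1 = 1.229715, so x_1* = 41/(17.48 + 11.75·1.229715) = 1.2841.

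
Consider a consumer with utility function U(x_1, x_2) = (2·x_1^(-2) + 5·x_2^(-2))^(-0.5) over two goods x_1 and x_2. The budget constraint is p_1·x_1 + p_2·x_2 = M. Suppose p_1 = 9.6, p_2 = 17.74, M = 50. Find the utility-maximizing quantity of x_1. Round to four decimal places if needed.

MU_x_1 ∝ 2·x_1^(-3), MU_x_2 ∝ 5·x_2^(-3), so MRS = (2/5)·(x_2/x_1)^(3) = p_1/p_2.
Hence x_2/x_1 = ((5/2)·p_1/p_2)^(1/(3)), i.e. raised to the 1/3 power.
With the ratio pinned down, the budget gives x_1* = M/(p_1 + p_2·(x_2/x_1)) and x_2* = (x_2/x_1)·x_1*.
Numerically x_2/x_1 = 1.105993, so x_1* = 50/(9.6 + 17.74·1.105993) = 1.7111.

x_1* = 1.7111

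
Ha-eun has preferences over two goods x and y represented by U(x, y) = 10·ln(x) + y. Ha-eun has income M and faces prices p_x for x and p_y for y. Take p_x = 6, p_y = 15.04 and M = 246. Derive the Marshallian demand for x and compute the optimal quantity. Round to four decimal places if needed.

x* = 25.0667

MU_x = 10/x, MU_y = 1. Tangency: 10/x = p_x/p_y.
So x*(p_x,p_y) = 10·p_y/p_x, independent of income; and y* = (M − 10·p_y)/p_y.
At the given prices: x* = 10·15.04/6 = 25.0667.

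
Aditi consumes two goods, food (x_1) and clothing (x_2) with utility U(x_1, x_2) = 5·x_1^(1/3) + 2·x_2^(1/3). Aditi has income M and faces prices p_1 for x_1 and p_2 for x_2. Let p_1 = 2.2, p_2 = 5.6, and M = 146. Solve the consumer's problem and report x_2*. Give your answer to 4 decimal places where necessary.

x_2* = 3.5682

MRS = MU_x_1/MU_x_2 = (5/2)·(x_2/x_1)^(2/3). Set equal to p_1/p_2.
Solve for the ratio: x_2/x_1 = [(2/5)·p_1/p_2]^(1.5).
Substitute x_2 = (x_2/x_1)·x_1 into the budget: x_1* = M/(p_1 + p_2·(x_2/x_1)).
Numerically x_2/x_1 = 0.062293, so x_1* = 146/(2.2 + 5.6·0.062293) = 57.2809 and x_2* = 0.062293·57.2809 = 3.5682.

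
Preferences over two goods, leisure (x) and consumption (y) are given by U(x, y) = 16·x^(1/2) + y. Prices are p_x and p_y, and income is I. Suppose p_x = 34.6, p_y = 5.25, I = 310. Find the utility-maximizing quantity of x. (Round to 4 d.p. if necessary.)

x* = 1.4735

MU_x = 8/√x, MU_y = 1. Tangency: 8/√x = p_x/p_y.
Thus x* = (8·p_y/p_x)² — independent of I — with the rest of income spent on y.
Plugging in: x* = (8·5.25/34.6)² = 1.4735.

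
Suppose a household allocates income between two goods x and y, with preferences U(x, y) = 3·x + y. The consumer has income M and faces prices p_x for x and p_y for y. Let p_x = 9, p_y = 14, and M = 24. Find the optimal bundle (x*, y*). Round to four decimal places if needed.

x* = 2.6667, y* = 0

Numerically: x* = 2.6667, y* = 0.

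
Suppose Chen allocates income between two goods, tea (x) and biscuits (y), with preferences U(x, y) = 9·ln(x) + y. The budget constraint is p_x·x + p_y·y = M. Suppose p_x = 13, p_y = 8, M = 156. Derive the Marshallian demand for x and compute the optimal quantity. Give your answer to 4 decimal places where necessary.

Set MRS = p_x/p_y: (9/x)/1 = p_x/p_y.
So x*(p_x,p_y) = 9·p_y/p_x, independent of income; and y* = (M − 9·p_y)/p_y.
At the given prices: x* = 9·8/13 = 5.5385.

x* = 5.5385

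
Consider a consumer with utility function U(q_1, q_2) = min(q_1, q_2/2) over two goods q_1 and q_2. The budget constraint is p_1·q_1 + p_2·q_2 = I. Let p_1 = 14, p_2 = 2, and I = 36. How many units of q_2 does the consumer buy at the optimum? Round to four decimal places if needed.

q_2* = 4

With perfect complements, no substitution: consume in ratio q_1:q_2 = 1:2.
Budget: p_1·q_1 + p_2·2·q_1 = I, so (p_1 + 2·p_2)·q_1 = I.
Demand: q_1*(p_1,p_2,I) = I/(p_1 + 2·p_2), q_2* = 2·I/(p_1 + 2·p_2).
Here 14 + 2·2 = 18, giving q_2* = 4.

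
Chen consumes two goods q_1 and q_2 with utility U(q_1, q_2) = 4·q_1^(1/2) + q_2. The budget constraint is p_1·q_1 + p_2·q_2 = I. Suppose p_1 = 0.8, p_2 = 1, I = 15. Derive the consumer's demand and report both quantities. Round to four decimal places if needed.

q_1* = 6.25, q_2* = 10

MU_q_1 = 2/√q_1, MU_q_2 = 1. Tangency: 2/√q_1 = p_1/p_2.
Thus q_1* = (2·p_2/p_1)² — independent of I — with the rest of income spent on q_2.
Plugging in: q_1* = (2·1/0.8)² = 6.25, q_2* = 10.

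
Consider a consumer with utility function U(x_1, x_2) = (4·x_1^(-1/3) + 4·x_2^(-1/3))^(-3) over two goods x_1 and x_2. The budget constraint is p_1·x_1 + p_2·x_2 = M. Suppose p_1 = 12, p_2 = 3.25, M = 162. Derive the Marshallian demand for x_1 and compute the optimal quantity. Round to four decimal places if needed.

MU_x_1 ∝ 4·x_1^(-4/3), MU_x_2 ∝ 4·x_2^(-4/3), so MRS = (x_2/x_1)^(4/3) = p_1/p_2.
Solve for the ratio: x_2/x_1 = [p_1/p_2]^(0.75).
Substitute x_2 = (x_2/x_1)·x_1 into the budget: x_1* = M/(p_1 + p_2·(x_2/x_1)).
Numerically x_2/x_1 = 2.663627, so x_1* = 162/(12 + 3.25·2.663627) = 7.8425.

x_1* = 7.8425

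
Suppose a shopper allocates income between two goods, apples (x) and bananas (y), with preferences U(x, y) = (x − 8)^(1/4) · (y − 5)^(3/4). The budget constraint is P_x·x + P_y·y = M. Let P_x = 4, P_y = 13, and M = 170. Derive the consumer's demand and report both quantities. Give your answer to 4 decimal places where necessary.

Discretionary income = 170 − 8·4 − 5·13 = 73; x* = 8 + 0.25·73/4 = 12.5625; y* = 5 + 0.75·73/13 = 9.2115.

x* = 12.5625, y* = 9.2115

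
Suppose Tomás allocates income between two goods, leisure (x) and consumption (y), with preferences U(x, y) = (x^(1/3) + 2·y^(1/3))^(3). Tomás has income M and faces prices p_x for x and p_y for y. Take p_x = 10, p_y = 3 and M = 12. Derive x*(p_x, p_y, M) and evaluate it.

MRS = MU_x/MU_y = (1/2)·(y/x)^(2/3). Set equal to p_x/p_y.
Hence y/x = (2·p_x/p_y)^(1/(2/3)), i.e. raised to the 1.5 power.
Substitute y = (y/x)·x into the budget: x* = M/(p_x + p_y·(y/x)).
Numerically y/x = 17.213259, so x* = 12/(10 + 3·17.213259) = 0.1947.

x* = 0.1947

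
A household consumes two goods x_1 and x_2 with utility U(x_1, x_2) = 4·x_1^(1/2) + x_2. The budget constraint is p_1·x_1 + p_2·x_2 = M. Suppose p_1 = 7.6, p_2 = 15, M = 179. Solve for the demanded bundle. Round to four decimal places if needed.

x_1* = 15.5817, x_2* = 4.0386

Set MRS = p_1/p_2: 2·x_1^(−1/2) = p_1/p_2.
Solve: √x_1 = 2·p_2/p_1, so x_1*(p_1,p_2) = (2·p_2/p_1)², and x_2* = (M − p_1·x_1*)/p_2.
Plugging in: x_1* = (2·15/7.6)² = 15.5817, x_2* = 4.0386.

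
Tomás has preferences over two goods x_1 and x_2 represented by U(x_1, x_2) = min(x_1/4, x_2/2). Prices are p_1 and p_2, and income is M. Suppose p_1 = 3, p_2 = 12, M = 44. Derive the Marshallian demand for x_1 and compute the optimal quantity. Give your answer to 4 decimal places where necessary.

x_1* = 4.8889

Leontief preferences: the optimum is at the kink where x_1/4 = x_2/2, i.e. x_2 = (1/2)·x_1.
Budget: p_1·x_1 + p_2·(1/2)·x_1 = M, so (4·p_1 + 2·p_2)·x_1 = 4·M.
Demand: x_1*(p_1,p_2,M) = 4·M/(4·p_1 + 2·p_2), x_2* = 2·M/(4·p_1 + 2·p_2).
Here 4·3 + 2·12 = 36, giving x_1* = 4.8889.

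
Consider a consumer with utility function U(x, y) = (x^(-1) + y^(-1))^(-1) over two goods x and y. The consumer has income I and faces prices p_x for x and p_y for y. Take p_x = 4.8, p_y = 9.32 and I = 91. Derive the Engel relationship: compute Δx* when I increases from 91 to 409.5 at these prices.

With the ratio pinned down, the budget gives x* = I/(p_x + p_y·(y/x)) and y* = (y/x)·x*.
Numerically y/x = 0.71765, so x* = 91/(4.8 + 9.32·0.71765) = 7.921.
At I' = 409.5: x* = 35.6443. Change: 35.6443 − 7.921 = 27.7234.

Δx* = 27.7234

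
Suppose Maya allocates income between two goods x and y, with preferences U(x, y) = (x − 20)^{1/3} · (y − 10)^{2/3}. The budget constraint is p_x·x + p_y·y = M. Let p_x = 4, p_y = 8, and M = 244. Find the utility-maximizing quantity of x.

This is Cobb-Douglas in (x−20, y−10): tangency gives 1/3·p_y·(y−10) = 2/3·p_x·(x−20).
Substituting into the budget: x* = 20 + 1/3·(M − 20·p_x − 10·p_y)/p_x, and y* = 10 + 2/3·(…)/p_y.
Discretionary income = 244 − 20·4 − 10·8 = 84; x* = 20 + 1/3·84/4 = 27.

x* = 27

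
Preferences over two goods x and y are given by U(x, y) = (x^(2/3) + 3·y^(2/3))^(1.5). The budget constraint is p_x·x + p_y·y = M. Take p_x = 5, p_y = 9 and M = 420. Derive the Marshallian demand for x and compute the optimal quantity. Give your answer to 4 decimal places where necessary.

x* = 9

MU_x ∝ x^(-1/3), MU_y ∝ 3·y^(-1/3), so MRS = (1/3)·(y/x)^(1/3) = p_x/p_y.
Solve for the ratio: y/x = [3·p_x/p_y]^(3).
Substitute y = (y/x)·x into the budget: x* = M/(p_x + p_y·(y/x)).
Numerically y/x = 4.62963, so x* = 420/(5 + 9·4.62963) = 9.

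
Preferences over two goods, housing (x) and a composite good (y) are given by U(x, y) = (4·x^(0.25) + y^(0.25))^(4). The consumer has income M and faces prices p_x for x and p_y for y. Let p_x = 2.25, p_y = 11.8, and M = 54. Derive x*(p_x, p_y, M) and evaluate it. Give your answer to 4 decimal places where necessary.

x* = 22.0053

MU_x ∝ 4·x^(-0.75), MU_y ∝ y^(-0.75), so MRS = 4·(y/x)^(0.75) = p_x/p_y.
Hence y/x = ((1/4)·p_x/p_y)^(1/(0.75)), i.e. raised to the 4/3 power.
With the ratio pinned down, the budget gives x* = M/(p_x + p_y·(y/x)) and y* = (y/x)·x*.
Numerically y/x = 0.017284, so x* = 54/(2.25 + 11.8·0.017284) = 22.0053.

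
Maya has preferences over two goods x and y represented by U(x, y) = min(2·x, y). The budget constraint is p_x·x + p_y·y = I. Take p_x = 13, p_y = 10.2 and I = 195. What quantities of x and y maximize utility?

x* = 5.8383, y* = 11.6766

Leontief preferences: the optimum is at the kink where x/1 = y/2, i.e. y = 2·x.
Budget: p_x·x + p_y·2·x = I, so (p_x + 2·p_y)·x = I.
Demand: x*(p_x,p_y,I) = I/(p_x + 2·p_y), y* = 2·I/(p_x + 2·p_y).
Here 13 + 2·10.2 = 33.4, giving x* = 5.8383 and y* = 11.6766.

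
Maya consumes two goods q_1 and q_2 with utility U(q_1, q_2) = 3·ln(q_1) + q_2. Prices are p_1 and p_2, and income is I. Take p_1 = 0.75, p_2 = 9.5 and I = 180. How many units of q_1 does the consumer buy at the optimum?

Set MRS = p_1/p_2: (3/q_1)/1 = p_1/p_2.
So q_1*(p_1,p_2) = 3·p_2/p_1, independent of income; and q_2* = (I − 3·p_2)/p_2.
At the given prices: q_1* = 3·9.5/0.75 = 38.

q_1* = 38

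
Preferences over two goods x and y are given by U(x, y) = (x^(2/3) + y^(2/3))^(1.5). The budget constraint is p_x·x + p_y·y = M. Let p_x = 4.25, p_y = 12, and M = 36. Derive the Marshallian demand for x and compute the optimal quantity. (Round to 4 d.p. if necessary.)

x* = 7.5265

From the CES first-order condition, (y/x)^(1/3) = p_x/p_y.
Hence y/x = (p_x/p_y)^(1/(1/3)), i.e. raised to the 3 power.
Substitute y = (y/x)·x into the budget: x* = M/(p_x + p_y·(y/x)).
Numerically y/x = 0.044425, so x* = 36/(4.25 + 12·0.044425) = 7.5265.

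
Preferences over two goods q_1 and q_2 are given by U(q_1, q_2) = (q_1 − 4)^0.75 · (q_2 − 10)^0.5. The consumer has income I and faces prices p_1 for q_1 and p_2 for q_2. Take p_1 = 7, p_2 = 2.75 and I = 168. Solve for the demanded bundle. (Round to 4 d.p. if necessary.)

q_1* = 13.6429, q_2* = 26.3636

MRS = (3/2)·(q_2−10)/(q_1−4). Tangency with p_1/p_2 gives q_2−10 = (2/3)·(p_1/p_2)·(q_1−4).
Substituting into the budget: q_1* = 4 + 0.6·(I − 4·p_1 − 10·p_2)/p_1, and q_2* = 10 + 0.4·(…)/p_2.
Discretionary income = 168 − 4·7 − 10·2.75 = 112.5; q_1* = 4 + 0.6·112.5/7 = 13.6429; q_2* = 10 + 0.4·112.5/2.75 = 26.3636.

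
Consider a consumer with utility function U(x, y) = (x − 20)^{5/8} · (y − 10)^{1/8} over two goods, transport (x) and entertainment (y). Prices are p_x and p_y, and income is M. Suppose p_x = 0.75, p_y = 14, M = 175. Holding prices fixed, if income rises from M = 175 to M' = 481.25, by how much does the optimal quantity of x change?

After buying the subsistence bundle (20, 10), a share 5/6 of the remaining income goes to x: x* = 20 + 5/6·(M − 20p_x − 10p_y)/p_x.
Discretionary income = 175 − 20·0.75 − 10·14 = 20; x* = 20 + 5/6·20/0.75 = 42.2222.
At M' = 481.25: x* = 382.5. Change: 382.5 − 42.2222 = 340.2778.

Δx* = 340.2778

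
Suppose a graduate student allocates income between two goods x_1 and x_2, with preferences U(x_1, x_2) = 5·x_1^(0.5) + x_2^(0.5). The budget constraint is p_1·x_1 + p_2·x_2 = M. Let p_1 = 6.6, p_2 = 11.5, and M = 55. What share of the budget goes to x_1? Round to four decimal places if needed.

From the CES first-order condition, 5·(x_2/x_1)^(0.5) = p_1/p_2.
Hence x_2/x_1 = ((1/5)·p_1/p_2)^(1/(0.5)), i.e. raised to the 2 power.
Substitute x_2 = (x_2/x_1)·x_1 into the budget: x_1* = M/(p_1 + p_2·(x_2/x_1)).
Numerically x_2/x_1 = 0.013175, so x_1* = 55/(6.6 + 11.5·0.013175) = 8.1463 and x_2* = 0.013175·8.1463 = 0.1073.
Expenditure on x_1: 6.6·8.1463 = 53.7657; share = 0.9776.

share on x_1 = 0.9776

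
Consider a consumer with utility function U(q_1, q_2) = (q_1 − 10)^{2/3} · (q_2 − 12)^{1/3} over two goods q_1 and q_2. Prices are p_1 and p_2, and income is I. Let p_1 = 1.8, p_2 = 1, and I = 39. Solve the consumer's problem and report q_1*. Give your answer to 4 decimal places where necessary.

q_1* = 13.3333

MRS = 2·(q_2−12)/(q_1−10). Tangency with p_1/p_2 gives q_2−12 = (1/2)·(p_1/p_2)·(q_1−10).
After buying the subsistence bundle (10, 12), a share 2/3 of the remaining income goes to q_1: q_1* = 10 + 2/3·(I − 10p_1 − 12p_2)/p_1.
Discretionary income = 39 − 10·1.8 − 12·1 = 9; q_1* = 10 + 2/3·9/1.8 = 13.3333.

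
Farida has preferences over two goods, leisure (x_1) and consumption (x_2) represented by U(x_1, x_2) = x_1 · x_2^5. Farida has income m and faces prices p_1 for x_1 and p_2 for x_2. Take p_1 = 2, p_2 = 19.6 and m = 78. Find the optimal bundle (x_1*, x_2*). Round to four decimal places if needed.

Tangency: MRS = (1/5)·x_2/x_1 = p_1/p_2.
Rearranging, p_2·x_2 = 5·p_1·x_1. Substituting into the budget gives p_1·x_1·(1 + 5) = m.
Demand: x_1*(p_1,p_2,m) = 1/6·m/p_1 and x_2* = 5/6·m/p_2.
At p_1=2, p_2=19.6, m=78: x_1* = 1/6·78/2 = 6.5, x_2* = 3.3163.

x_1* = 6.5, x_2* = 3.3163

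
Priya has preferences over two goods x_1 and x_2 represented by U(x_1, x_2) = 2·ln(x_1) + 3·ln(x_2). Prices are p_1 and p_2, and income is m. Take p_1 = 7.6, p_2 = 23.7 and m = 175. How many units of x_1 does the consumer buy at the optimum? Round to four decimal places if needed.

x_1* = 9.2105

Tangency: MRS = (2/3)·x_2/x_1 = p_1/p_2.
So 2·p_2·x_2 = 3·p_1·x_1; combined with the budget, a share 0.4 of income goes to x_1.
Demand: x_1*(p_1,p_2,m) = 0.4·m/p_1 and x_2* = 0.6·m/p_2.
At p_1=7.6, p_2=23.7, m=175: x_1* = 0.4·175/7.6 = 9.2105.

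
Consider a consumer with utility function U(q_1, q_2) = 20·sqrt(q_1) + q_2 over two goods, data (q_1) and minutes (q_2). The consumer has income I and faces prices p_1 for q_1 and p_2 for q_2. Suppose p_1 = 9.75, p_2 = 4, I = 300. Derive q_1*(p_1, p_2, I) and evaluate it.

Plugging in: q_1* = (10·4/9.75)² = 16.831.

q_1* = 16.831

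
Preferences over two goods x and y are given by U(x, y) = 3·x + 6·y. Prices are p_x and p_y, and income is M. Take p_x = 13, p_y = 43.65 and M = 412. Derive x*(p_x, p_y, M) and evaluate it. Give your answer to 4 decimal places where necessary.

Perfect substitutes: compare marginal utility per dollar. 3/p_x vs 6/p_y → 0.2308 vs 0.1375.
x gives more utility per dollar, so spend all income on x: x* = M/p_x, y* = 0.
Numerically: x* = 31.6923, y* = 0.

x* = 31.6923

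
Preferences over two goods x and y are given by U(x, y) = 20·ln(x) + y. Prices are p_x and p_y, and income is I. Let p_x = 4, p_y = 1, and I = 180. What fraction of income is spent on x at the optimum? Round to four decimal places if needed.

share on x = 0.1111

Set MRS = p_x/p_y: (20/x)/1 = p_x/p_y.
So x*(p_x,p_y) = 20·p_y/p_x, independent of income; and y* = (I − 20·p_y)/p_y.
At the given prices: x* = 20·1/4 = 5, and y* = 160.
Expenditure on x: 4·5 = 20; share = 0.1111.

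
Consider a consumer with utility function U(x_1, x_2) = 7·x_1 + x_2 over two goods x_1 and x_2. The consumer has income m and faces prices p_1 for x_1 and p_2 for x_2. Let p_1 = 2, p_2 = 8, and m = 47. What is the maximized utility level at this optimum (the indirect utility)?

V = 164.5

x_1 gives more utility per dollar, so spend all income on x_1: x_1* = m/p_1, x_2* = 0.
Numerically: x_1* = 23.5, x_2* = 0.
Utility at the optimum: U(23.5, 0) = 164.5.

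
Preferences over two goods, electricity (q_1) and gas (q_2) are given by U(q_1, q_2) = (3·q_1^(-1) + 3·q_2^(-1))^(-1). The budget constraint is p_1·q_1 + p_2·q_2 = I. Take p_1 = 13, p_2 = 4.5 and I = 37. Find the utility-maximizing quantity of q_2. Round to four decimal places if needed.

q_2* = 3.0456

Numerically q_2/q_1 = 1.699673, so q_1* = 37/(13 + 4.5·1.699673) = 1.7919 and q_2* = 1.699673·1.7919 = 3.0456.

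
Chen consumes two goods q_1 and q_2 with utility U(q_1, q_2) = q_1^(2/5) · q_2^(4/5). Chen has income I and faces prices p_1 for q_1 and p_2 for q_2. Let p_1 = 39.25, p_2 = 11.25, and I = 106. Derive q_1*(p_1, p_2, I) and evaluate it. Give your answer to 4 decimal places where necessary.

q_1* = 0.9002

The MRS is (1/2)·q_2/q_1. Set MRS = p_1/p_2.
Rearranging, p_2·q_2 = 2·p_1·q_1. Substituting into the budget gives p_1·q_1·(1 + 2) = I.
Demand: q_1*(p_1,p_2,I) = 1/3·I/p_1 and q_2* = 2/3·I/p_2.
At p_1=39.25, p_2=11.25, I=106: q_1* = 1/3·106/39.25 = 0.9002.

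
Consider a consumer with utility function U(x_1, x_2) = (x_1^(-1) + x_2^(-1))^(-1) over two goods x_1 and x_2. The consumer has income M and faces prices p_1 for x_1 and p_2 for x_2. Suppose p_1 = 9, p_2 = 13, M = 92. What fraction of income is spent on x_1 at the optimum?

MU_x_1 ∝ x_1^(-2), MU_x_2 ∝ x_2^(-2), so MRS = (x_2/x_1)^(2) = p_1/p_2.
Solve for the ratio: x_2/x_1 = [p_1/p_2]^(0.5).
With the ratio pinned down, the budget gives x_1* = M/(p_1 + p_2·(x_2/x_1)) and x_2* = (x_2/x_1)·x_1*.
Numerically x_2/x_1 = 0.83205, so x_1* = 92/(9 + 13·0.83205) = 4.6426 and x_2* = 0.83205·4.6426 = 3.8628.
Expenditure on x_1: 9·4.6426 = 41.783; share = 0.4542.

share on x_1 = 0.4542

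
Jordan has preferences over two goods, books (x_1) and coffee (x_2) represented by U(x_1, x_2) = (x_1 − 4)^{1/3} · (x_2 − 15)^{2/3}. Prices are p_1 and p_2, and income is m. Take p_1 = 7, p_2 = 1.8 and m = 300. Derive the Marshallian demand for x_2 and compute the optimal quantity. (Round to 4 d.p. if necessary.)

After buying the subsistence bundle (4, 15), a share 1/3 of the remaining income goes to x_1: x_1* = 4 + 1/3·(m − 4p_1 − 15p_2)/p_1.
Discretionary income = 300 − 4·7 − 15·1.8 = 245; x_2* = 15 + 2/3·245/1.8 = 105.7407.

x_2* = 105.7407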